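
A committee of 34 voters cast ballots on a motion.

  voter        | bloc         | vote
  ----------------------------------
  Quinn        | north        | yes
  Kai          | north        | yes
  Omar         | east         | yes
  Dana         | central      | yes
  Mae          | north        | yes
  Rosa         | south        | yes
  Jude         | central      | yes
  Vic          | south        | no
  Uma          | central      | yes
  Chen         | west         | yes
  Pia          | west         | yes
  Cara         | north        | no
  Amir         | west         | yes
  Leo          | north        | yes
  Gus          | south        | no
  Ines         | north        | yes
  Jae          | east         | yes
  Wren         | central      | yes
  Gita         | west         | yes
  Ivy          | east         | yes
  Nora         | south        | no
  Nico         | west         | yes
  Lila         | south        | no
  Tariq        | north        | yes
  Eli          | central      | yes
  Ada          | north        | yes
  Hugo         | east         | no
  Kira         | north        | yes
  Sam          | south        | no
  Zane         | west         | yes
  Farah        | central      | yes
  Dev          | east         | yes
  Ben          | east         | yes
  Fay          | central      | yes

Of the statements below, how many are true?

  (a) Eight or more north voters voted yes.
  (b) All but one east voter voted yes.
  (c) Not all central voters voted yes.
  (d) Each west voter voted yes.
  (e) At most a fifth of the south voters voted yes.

4

(a) north: |A| = 9, |A ∩ B| = 8; needs |A ∩ B| ≥ 8 — true.
(b) east: |A| = 6, |A ∩ B| = 5; needs |A ∖ B| = 1 — true.
(c) central: |A| = 7, |A ∩ B| = 7; needs A ⊄ B (|A ∖ B| ≥ 1) — false.
(d) west: |A| = 6, |A ∩ B| = 6; needs A ⊆ B, i.e. every element of A is in B (|A ∖ B| = 0) — true.
(e) south: |A| = 6, |A ∩ B| = 1; needs |A ∩ B| / |A| ≤ 1/5 — true.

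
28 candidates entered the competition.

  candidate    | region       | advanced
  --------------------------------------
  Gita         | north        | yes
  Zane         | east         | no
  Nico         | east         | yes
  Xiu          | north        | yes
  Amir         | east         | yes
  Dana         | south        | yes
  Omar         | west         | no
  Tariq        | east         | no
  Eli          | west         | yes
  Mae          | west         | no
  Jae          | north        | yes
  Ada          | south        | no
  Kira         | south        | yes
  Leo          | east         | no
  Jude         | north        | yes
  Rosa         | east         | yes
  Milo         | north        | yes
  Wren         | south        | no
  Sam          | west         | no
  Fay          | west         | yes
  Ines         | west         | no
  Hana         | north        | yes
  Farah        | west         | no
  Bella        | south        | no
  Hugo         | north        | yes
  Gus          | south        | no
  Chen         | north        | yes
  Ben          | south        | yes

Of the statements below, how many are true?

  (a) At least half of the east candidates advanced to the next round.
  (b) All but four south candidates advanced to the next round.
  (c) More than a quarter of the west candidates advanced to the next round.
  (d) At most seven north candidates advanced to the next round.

3

(a) east: |A| = 6, |A ∩ B| = 3; needs |A ∩ B| ≥ |A ∖ B| — true.
(b) south: |A| = 7, |A ∩ B| = 3; needs |A ∖ B| = 4 — true.
(c) west: |A| = 7, |A ∩ B| = 2; needs |A ∩ B| / |A| > 1/4 — true.
(d) north: |A| = 8, |A ∩ B| = 8; needs |A ∩ B| ≤ 7 — false.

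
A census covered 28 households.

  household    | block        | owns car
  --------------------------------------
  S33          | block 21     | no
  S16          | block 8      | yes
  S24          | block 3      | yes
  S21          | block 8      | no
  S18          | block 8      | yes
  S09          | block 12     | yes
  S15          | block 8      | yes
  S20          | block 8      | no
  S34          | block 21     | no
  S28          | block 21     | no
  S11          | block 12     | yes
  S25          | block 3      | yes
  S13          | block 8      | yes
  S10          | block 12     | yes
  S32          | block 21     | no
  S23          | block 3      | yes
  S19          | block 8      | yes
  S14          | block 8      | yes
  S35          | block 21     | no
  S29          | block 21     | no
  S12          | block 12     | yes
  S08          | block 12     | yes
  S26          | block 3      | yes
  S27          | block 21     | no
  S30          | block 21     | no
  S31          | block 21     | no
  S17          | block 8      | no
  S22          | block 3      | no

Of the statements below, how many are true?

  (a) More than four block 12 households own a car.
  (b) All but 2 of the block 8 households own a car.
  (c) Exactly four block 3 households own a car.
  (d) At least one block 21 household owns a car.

(a) block 12: |A| = 5, |A ∩ B| = 5; needs |A ∩ B| > 4 — true.
(b) block 8: |A| = 9, |A ∩ B| = 6; needs |A ∖ B| = 2 — false.
(c) block 3: |A| = 5, |A ∩ B| = 4; needs |A ∩ B| = 4 — true.
(d) block 21: |A| = 9, |A ∩ B| = 0; needs A ∩ B ≠ ∅ (|A ∩ B| ≥ 1) — false.

2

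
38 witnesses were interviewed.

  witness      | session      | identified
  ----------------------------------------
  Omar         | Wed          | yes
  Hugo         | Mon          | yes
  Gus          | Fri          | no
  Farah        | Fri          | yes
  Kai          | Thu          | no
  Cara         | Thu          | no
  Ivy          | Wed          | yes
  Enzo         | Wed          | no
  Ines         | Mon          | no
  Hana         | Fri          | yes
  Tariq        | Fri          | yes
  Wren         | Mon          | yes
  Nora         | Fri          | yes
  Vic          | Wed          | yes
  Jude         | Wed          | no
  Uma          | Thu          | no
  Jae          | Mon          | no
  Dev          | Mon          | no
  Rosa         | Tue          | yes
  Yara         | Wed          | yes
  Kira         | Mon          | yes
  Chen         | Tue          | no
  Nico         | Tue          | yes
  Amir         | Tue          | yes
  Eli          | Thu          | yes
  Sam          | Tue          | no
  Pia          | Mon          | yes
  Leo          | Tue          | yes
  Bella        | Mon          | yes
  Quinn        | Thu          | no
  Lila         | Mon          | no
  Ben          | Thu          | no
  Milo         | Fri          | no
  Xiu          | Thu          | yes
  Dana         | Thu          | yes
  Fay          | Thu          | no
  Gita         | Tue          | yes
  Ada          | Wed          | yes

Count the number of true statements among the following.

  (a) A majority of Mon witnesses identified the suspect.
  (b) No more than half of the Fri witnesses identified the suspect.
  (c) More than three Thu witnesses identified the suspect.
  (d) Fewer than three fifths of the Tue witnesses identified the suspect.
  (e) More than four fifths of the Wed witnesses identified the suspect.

1

(a) Mon: |A| = 9, |A ∩ B| = 5; needs |A ∩ B| > |A ∖ B| — true.
(b) Fri: |A| = 6, |A ∩ B| = 4; needs |A ∩ B| ≤ |A ∖ B| — false.
(c) Thu: |A| = 9, |A ∩ B| = 3; needs |A ∩ B| > 3 — false.
(d) Tue: |A| = 7, |A ∩ B| = 5; needs |A ∩ B| / |A| < 3/5 — false.
(e) Wed: |A| = 7, |A ∩ B| = 5; needs |A ∩ B| / |A| > 4/5 — false.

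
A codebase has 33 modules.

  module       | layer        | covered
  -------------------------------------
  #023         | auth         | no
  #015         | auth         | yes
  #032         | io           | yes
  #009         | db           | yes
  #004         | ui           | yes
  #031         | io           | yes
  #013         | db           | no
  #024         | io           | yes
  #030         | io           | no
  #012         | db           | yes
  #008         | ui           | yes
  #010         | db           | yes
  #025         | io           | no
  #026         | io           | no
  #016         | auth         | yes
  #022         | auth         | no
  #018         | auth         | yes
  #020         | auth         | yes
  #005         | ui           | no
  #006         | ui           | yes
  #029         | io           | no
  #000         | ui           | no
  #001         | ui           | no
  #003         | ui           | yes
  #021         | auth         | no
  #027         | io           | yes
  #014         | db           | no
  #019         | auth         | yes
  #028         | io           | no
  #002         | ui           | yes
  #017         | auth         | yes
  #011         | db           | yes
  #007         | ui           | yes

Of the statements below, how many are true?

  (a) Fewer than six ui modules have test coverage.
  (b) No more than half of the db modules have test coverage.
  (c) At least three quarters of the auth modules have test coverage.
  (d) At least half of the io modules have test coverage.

0

(a) ui: |A| = 9, |A ∩ B| = 6; needs |A ∩ B| < 6 — false.
(b) db: |A| = 6, |A ∩ B| = 4; needs |A ∩ B| ≤ |A ∖ B| — false.
(c) auth: |A| = 9, |A ∩ B| = 6; needs |A ∩ B| / |A| ≥ 3/4 — false.
(d) io: |A| = 9, |A ∩ B| = 4; needs |A ∩ B| ≥ |A ∖ B| — false.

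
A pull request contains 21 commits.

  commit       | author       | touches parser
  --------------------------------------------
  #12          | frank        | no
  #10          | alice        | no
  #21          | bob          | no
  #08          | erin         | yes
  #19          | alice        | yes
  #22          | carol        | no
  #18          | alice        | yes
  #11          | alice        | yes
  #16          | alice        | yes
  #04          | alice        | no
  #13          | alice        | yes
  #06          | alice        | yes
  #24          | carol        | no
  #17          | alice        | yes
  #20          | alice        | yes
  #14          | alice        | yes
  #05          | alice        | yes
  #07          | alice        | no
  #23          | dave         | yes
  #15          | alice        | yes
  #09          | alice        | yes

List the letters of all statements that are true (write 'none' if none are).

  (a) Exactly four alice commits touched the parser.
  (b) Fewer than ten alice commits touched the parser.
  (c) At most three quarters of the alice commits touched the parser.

none

|A| = 15, |A ∩ B| = 12, |A ∖ B| = 3.
(a) |A ∩ B| = 4: fails.
(b) |A ∩ B| < 10: fails.
(c) |A ∩ B| / |A| ≤ 3/4: fails.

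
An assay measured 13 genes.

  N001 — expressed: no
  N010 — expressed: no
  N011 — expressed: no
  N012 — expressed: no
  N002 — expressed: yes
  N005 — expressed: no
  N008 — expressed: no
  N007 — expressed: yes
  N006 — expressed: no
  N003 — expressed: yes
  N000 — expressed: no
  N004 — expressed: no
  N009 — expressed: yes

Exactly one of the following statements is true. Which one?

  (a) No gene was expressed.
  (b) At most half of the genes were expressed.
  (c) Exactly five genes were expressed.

|A| = 13, |A ∩ B| = 4, |A ∖ B| = 9.
(a) requires A ∩ B = ∅ (|A ∩ B| = 0): false.
(b) requires |A ∩ B| ≤ |A ∖ B|: true.
(c) requires |A ∩ B| = 5: false.

(b)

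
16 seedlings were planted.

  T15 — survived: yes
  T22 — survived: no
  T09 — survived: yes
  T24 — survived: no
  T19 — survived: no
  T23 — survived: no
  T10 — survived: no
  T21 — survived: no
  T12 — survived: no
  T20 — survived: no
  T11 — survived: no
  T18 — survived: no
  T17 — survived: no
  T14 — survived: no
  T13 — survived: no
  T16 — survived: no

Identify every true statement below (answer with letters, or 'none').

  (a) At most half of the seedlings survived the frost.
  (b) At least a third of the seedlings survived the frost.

(a)

|A| = 16, |A ∩ B| = 2, |A ∖ B| = 14.
(a) |A ∩ B| ≤ |A ∖ B|: holds.
(b) |A ∩ B| / |A| ≥ 1/3: fails.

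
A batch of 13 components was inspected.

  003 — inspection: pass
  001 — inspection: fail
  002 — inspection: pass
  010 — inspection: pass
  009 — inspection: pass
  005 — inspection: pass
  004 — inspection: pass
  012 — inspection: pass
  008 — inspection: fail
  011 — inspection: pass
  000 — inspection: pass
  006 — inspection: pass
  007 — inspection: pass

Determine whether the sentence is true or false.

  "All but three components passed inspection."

False

The determiner here denotes the relation: |A ∖ B| = 3.
A (the restrictor) = {003, 001, 002, 010, 009, 005, 004, 012, 008, 011, 000, 006, 007}, |A| = 13.
A ∖ B = {001, 008}, so |A ∖ B| = 2.
|A ∖ B| = 2, so the statement is false.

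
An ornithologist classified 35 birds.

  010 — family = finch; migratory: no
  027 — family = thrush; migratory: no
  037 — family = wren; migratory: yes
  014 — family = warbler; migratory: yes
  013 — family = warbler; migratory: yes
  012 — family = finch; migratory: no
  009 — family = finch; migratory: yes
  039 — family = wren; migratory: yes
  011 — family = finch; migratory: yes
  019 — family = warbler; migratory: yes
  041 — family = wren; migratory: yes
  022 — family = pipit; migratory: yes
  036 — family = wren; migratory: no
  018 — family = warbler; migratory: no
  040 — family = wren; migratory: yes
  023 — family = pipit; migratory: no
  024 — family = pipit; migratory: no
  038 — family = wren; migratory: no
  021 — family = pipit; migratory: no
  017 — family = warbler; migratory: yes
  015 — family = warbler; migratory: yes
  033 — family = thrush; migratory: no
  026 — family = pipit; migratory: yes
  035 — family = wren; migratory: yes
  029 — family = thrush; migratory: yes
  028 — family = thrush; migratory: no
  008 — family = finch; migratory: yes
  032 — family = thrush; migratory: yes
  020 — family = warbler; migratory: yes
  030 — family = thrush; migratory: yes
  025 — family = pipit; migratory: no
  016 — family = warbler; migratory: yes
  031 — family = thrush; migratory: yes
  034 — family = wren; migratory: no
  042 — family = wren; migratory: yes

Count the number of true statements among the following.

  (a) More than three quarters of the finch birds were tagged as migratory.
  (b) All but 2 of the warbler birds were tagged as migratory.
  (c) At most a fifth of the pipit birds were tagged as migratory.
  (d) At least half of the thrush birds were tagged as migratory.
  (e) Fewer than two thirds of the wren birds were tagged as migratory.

(a) finch: |A| = 5, |A ∩ B| = 3; needs |A ∩ B| / |A| > 3/4 — false.
(b) warbler: |A| = 8, |A ∩ B| = 7; needs |A ∖ B| = 2 — false.
(c) pipit: |A| = 6, |A ∩ B| = 2; needs |A ∩ B| / |A| ≤ 1/5 — false.
(d) thrush: |A| = 7, |A ∩ B| = 4; needs |A ∩ B| ≥ |A ∖ B| — true.
(e) wren: |A| = 9, |A ∩ B| = 6; needs |A ∩ B| / |A| < 2/3 — false.

1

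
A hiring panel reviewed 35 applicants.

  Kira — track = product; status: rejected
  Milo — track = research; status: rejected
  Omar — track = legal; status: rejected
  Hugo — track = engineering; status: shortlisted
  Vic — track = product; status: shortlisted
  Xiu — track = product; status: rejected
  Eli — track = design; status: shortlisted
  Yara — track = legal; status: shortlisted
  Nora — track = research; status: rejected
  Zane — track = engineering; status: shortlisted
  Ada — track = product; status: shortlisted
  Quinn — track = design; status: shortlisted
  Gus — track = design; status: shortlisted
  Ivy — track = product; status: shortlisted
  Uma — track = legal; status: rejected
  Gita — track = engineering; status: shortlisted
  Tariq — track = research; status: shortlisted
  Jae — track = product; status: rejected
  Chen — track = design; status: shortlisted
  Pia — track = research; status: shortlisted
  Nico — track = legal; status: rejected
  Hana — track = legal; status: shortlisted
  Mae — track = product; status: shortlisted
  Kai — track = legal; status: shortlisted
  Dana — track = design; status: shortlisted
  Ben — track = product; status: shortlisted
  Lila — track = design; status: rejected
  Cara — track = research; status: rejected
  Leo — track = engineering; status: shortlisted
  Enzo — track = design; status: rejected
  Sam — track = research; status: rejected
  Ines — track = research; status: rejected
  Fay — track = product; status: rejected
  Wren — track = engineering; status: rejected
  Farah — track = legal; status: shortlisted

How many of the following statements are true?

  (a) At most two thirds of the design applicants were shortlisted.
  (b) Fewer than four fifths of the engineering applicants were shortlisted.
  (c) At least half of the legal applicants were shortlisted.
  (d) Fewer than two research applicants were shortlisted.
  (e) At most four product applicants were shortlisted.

(a) design: |A| = 7, |A ∩ B| = 5; needs |A ∩ B| / |A| ≤ 2/3 — false.
(b) engineering: |A| = 5, |A ∩ B| = 4; needs |A ∩ B| / |A| < 4/5 — false.
(c) legal: |A| = 7, |A ∩ B| = 4; needs |A ∩ B| ≥ |A ∖ B| — true.
(d) research: |A| = 7, |A ∩ B| = 2; needs |A ∩ B| < 2 — false.
(e) product: |A| = 9, |A ∩ B| = 5; needs |A ∩ B| ≤ 4 — false.

1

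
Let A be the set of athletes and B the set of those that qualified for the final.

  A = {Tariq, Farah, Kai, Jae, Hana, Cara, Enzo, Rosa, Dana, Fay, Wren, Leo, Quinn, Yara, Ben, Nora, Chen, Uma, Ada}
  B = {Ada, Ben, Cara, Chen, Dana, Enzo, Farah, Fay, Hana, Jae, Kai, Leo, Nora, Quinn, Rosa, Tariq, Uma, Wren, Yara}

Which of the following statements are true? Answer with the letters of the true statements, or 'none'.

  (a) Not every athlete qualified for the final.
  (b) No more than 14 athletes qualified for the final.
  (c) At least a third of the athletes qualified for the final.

(c)

|A| = 19, |A ∩ B| = 19, |A ∖ B| = 0.
(a) A ⊄ B (|A ∖ B| ≥ 1): fails.
(b) |A ∩ B| ≤ 14: fails.
(c) |A ∩ B| / |A| ≥ 1/3: holds.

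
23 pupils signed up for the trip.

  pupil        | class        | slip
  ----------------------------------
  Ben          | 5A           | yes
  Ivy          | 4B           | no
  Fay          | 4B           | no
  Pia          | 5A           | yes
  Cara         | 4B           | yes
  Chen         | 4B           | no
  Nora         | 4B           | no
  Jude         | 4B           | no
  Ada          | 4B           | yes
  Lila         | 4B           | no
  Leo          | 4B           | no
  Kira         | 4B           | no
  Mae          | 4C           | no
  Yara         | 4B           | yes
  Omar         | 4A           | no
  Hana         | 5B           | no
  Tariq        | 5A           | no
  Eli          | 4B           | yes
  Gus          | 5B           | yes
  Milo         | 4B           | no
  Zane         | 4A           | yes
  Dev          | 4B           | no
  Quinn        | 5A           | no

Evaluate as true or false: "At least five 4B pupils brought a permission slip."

False

The determiner here denotes the relation: |A ∩ B| ≥ 5.
A (the restrictor) = {Ivy, Fay, Cara, Chen, Nora, Jude, Ada, Lila, Leo, Kira, Yara, Eli, Milo, Dev}, |A| = 14.
A ∩ B = {Cara, Ada, Yara, Eli}, so |A ∩ B| = 4.
|A ∩ B| = 4, so the statement is false.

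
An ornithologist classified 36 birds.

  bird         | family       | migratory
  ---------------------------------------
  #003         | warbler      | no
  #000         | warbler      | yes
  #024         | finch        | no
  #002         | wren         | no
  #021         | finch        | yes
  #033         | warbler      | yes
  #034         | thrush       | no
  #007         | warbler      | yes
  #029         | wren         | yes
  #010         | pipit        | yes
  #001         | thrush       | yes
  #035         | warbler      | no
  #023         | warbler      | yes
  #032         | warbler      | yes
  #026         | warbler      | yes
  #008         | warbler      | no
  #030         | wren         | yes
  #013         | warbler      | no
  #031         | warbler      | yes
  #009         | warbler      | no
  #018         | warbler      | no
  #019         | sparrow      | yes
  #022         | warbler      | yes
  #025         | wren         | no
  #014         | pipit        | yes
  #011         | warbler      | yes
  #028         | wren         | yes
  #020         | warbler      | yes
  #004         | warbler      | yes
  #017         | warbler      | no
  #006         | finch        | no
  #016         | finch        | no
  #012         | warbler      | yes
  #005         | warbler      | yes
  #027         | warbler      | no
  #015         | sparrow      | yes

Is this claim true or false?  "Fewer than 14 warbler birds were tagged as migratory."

The determiner here denotes the relation: |A ∩ B| < 14.
|A| = 21, |A ∩ B| = 13, |A ∖ B| = 8.
|A ∩ B| = 13, so the statement is true.

True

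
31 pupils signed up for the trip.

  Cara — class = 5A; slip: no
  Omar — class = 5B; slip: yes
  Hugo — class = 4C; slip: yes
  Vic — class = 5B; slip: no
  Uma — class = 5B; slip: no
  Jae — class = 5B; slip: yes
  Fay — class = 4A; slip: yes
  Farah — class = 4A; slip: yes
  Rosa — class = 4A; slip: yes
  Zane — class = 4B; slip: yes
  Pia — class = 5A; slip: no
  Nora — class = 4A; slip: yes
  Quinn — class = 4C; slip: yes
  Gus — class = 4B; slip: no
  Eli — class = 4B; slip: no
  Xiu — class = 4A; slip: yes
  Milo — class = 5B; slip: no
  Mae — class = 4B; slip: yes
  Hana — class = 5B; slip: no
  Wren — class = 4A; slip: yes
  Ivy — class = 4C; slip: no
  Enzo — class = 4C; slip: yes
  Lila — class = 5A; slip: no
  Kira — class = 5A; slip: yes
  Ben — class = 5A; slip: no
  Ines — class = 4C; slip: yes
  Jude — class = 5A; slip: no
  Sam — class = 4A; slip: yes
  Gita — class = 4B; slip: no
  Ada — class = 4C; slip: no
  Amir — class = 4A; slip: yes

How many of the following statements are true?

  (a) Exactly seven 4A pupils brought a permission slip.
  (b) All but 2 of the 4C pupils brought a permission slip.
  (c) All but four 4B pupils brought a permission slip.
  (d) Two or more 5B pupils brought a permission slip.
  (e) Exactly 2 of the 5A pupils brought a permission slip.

2

(a) 4A: |A| = 8, |A ∩ B| = 8; needs |A ∩ B| = 7 — false.
(b) 4C: |A| = 6, |A ∩ B| = 4; needs |A ∖ B| = 2 — true.
(c) 4B: |A| = 5, |A ∩ B| = 2; needs |A ∖ B| = 4 — false.
(d) 5B: |A| = 6, |A ∩ B| = 2; needs |A ∩ B| ≥ 2 — true.
(e) 5A: |A| = 6, |A ∩ B| = 1; needs |A ∩ B| = 2 — false.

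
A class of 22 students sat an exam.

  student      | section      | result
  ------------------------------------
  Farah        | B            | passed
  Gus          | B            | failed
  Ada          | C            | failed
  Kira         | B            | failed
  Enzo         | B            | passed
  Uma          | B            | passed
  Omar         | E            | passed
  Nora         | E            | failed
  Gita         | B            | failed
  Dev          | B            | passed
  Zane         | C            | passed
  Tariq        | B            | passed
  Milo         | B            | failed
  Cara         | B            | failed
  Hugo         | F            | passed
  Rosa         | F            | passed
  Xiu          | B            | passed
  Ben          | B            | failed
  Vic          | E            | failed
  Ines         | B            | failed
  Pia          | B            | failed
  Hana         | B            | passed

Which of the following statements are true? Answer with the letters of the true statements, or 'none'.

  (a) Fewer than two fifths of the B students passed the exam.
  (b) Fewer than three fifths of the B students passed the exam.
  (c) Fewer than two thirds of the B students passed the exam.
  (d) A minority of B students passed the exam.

|A| = 15, |A ∩ B| = 7, |A ∖ B| = 8.
(a) |A ∩ B| / |A| < 2/5: fails.
(b) |A ∩ B| / |A| < 3/5: holds.
(c) |A ∩ B| / |A| < 2/3: holds.
(d) |A ∩ B| < |A ∖ B|: holds.

(b), (c), (d)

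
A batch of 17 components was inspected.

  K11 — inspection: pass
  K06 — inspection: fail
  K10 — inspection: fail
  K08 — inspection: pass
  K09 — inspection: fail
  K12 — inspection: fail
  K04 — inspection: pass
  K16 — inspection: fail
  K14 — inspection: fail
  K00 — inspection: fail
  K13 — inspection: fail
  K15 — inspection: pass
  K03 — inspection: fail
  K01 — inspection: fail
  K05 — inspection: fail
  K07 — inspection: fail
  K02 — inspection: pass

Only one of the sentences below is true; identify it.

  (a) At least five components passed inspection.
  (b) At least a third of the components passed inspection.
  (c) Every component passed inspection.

|A| = 17, |A ∩ B| = 5, |A ∖ B| = 12.
(a) requires |A ∩ B| ≥ 5: true.
(b) requires |A ∩ B| / |A| ≥ 1/3: false.
(c) requires A ⊆ B, i.e. every element of A is in B (|A ∖ B| = 0): false.

(a)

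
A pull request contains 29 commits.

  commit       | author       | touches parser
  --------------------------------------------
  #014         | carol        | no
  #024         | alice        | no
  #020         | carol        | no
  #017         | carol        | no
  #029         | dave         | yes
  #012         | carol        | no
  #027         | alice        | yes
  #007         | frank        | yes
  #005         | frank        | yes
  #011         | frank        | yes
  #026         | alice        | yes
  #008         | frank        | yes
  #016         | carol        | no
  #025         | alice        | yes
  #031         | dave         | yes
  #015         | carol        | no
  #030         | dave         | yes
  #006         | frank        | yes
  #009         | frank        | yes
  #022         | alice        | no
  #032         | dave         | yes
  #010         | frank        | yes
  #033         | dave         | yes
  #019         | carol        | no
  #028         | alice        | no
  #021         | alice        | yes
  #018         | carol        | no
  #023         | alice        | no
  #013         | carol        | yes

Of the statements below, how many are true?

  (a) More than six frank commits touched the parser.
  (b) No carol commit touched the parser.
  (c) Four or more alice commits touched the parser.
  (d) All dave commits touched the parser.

3

(a) frank: |A| = 7, |A ∩ B| = 7; needs |A ∩ B| > 6 — true.
(b) carol: |A| = 9, |A ∩ B| = 1; needs A ∩ B = ∅ (|A ∩ B| = 0) — false.
(c) alice: |A| = 8, |A ∩ B| = 4; needs |A ∩ B| ≥ 4 — true.
(d) dave: |A| = 5, |A ∩ B| = 5; needs A ⊆ B, i.e. every element of A is in B (|A ∖ B| = 0) — true.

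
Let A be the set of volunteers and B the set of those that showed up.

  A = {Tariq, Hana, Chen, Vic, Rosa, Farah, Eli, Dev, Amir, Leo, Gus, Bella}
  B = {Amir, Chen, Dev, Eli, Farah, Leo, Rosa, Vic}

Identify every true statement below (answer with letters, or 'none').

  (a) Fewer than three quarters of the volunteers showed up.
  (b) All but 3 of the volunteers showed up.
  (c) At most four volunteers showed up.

|A| = 12, |A ∩ B| = 8, |A ∖ B| = 4.
(a) |A ∩ B| / |A| < 3/4: holds.
(b) |A ∖ B| = 3: fails.
(c) |A ∩ B| ≤ 4: fails.

(a)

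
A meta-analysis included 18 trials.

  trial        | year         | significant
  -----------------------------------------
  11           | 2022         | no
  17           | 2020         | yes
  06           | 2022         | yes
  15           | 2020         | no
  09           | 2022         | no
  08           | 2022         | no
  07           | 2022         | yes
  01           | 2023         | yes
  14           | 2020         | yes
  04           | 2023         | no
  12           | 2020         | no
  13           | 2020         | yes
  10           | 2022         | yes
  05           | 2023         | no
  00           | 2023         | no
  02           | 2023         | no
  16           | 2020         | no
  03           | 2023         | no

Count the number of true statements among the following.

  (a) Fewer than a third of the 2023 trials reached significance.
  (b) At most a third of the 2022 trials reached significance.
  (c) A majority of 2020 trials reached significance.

(a) 2023: |A| = 6, |A ∩ B| = 1; needs |A ∩ B| / |A| < 1/3 — true.
(b) 2022: |A| = 6, |A ∩ B| = 3; needs |A ∩ B| / |A| ≤ 1/3 — false.
(c) 2020: |A| = 6, |A ∩ B| = 3; needs |A ∩ B| > |A ∖ B| — false.

1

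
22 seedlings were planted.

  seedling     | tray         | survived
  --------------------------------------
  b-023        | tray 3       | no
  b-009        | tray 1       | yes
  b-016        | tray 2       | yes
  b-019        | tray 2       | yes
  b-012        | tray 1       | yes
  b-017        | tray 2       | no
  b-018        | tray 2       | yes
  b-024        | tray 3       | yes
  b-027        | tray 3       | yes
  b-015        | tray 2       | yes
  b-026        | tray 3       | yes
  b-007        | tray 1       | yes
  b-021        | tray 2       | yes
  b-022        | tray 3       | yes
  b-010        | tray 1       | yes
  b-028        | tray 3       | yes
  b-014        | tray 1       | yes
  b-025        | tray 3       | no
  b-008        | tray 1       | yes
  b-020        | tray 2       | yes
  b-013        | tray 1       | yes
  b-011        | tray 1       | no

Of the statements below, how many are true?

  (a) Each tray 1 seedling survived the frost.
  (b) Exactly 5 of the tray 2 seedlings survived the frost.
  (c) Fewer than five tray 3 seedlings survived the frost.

(a) tray 1: |A| = 8, |A ∩ B| = 7; needs A ⊆ B, i.e. every element of A is in B (|A ∖ B| = 0) — false.
(b) tray 2: |A| = 7, |A ∩ B| = 6; needs |A ∩ B| = 5 — false.
(c) tray 3: |A| = 7, |A ∩ B| = 5; needs |A ∩ B| < 5 — false.

0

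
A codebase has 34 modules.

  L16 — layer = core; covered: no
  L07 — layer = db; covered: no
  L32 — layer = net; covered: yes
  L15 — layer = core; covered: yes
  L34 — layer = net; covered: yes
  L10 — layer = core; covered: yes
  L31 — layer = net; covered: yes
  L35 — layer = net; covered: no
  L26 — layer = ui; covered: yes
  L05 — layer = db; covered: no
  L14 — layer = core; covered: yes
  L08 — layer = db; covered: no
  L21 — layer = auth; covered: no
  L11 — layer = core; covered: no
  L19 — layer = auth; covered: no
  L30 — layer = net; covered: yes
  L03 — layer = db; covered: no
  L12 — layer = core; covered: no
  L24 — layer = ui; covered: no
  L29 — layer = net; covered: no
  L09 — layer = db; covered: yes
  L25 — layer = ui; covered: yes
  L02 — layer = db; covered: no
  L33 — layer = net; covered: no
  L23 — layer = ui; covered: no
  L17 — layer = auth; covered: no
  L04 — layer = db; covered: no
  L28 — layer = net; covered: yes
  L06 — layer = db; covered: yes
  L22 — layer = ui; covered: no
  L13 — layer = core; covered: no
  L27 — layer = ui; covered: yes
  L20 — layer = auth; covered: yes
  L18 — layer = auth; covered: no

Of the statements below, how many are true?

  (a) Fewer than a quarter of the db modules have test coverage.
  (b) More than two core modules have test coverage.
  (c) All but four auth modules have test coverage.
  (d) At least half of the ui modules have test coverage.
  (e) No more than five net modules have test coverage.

(a) db: |A| = 8, |A ∩ B| = 2; needs |A ∩ B| / |A| < 1/4 — false.
(b) core: |A| = 7, |A ∩ B| = 3; needs |A ∩ B| > 2 — true.
(c) auth: |A| = 5, |A ∩ B| = 1; needs |A ∖ B| = 4 — true.
(d) ui: |A| = 6, |A ∩ B| = 3; needs |A ∩ B| ≥ |A ∖ B| — true.
(e) net: |A| = 8, |A ∩ B| = 5; needs |A ∩ B| ≤ 5 — true.

4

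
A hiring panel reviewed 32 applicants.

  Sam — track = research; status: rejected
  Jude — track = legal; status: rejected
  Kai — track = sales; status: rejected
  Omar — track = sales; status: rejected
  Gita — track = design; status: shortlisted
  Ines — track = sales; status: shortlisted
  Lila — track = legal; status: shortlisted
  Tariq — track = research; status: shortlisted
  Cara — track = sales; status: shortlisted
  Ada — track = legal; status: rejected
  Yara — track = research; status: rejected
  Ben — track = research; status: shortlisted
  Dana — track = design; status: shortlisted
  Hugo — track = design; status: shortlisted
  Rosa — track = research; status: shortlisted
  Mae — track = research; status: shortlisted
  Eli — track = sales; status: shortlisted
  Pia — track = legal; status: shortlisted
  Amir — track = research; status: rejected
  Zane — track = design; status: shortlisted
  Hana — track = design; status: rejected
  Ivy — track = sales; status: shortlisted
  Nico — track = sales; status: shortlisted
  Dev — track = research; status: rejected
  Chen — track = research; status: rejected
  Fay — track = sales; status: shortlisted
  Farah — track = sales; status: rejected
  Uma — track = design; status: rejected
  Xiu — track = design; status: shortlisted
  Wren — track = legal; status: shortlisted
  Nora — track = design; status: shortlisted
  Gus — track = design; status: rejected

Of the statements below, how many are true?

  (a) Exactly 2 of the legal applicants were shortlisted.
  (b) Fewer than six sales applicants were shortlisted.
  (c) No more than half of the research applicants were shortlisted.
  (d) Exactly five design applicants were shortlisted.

(a) legal: |A| = 5, |A ∩ B| = 3; needs |A ∩ B| = 2 — false.
(b) sales: |A| = 9, |A ∩ B| = 6; needs |A ∩ B| < 6 — false.
(c) research: |A| = 9, |A ∩ B| = 4; needs |A ∩ B| ≤ |A ∖ B| — true.
(d) design: |A| = 9, |A ∩ B| = 6; needs |A ∩ B| = 5 — false.

1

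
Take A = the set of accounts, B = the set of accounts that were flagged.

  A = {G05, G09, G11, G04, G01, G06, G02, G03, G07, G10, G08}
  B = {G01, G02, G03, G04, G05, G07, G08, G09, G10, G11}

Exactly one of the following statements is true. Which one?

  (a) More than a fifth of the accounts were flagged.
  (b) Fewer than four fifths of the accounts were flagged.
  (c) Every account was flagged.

|A| = 11, |A ∩ B| = 10, |A ∖ B| = 1.
(a) requires |A ∩ B| / |A| > 1/5: true.
(b) requires |A ∩ B| / |A| < 4/5: false.
(c) requires A ⊆ B, i.e. every element of A is in B (|A ∖ B| = 0): false.

(a)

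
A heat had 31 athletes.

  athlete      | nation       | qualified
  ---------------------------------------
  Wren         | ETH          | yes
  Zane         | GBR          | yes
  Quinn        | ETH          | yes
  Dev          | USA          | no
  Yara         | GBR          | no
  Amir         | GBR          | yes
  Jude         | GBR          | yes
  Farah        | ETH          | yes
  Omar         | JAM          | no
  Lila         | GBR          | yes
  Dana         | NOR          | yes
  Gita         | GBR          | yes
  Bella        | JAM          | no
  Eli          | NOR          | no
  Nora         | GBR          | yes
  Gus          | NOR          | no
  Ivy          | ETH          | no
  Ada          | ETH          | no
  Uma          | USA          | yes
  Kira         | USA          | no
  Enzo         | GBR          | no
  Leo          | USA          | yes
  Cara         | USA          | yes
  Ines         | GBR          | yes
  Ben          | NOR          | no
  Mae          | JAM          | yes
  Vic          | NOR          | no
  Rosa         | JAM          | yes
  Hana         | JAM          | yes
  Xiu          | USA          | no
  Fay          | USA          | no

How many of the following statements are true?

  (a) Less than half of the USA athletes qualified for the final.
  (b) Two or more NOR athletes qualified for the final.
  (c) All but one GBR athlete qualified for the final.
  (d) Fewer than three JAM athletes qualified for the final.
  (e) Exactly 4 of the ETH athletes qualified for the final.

(a) USA: |A| = 7, |A ∩ B| = 3; needs |A ∩ B| < |A ∖ B| — true.
(b) NOR: |A| = 5, |A ∩ B| = 1; needs |A ∩ B| ≥ 2 — false.
(c) GBR: |A| = 9, |A ∩ B| = 7; needs |A ∖ B| = 1 — false.
(d) JAM: |A| = 5, |A ∩ B| = 3; needs |A ∩ B| < 3 — false.
(e) ETH: |A| = 5, |A ∩ B| = 3; needs |A ∩ B| = 4 — false.

1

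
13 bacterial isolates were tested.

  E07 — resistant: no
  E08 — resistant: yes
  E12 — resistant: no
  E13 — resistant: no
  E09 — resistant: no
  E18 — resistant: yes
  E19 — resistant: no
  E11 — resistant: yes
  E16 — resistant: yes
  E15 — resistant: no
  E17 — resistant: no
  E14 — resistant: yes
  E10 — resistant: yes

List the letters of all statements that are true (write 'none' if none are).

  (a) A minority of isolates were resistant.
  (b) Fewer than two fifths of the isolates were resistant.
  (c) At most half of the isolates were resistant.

(a), (c)

|A| = 13, |A ∩ B| = 6, |A ∖ B| = 7.
(a) |A ∩ B| < |A ∖ B|: holds.
(b) |A ∩ B| / |A| < 2/5: fails.
(c) |A ∩ B| ≤ |A ∖ B|: holds.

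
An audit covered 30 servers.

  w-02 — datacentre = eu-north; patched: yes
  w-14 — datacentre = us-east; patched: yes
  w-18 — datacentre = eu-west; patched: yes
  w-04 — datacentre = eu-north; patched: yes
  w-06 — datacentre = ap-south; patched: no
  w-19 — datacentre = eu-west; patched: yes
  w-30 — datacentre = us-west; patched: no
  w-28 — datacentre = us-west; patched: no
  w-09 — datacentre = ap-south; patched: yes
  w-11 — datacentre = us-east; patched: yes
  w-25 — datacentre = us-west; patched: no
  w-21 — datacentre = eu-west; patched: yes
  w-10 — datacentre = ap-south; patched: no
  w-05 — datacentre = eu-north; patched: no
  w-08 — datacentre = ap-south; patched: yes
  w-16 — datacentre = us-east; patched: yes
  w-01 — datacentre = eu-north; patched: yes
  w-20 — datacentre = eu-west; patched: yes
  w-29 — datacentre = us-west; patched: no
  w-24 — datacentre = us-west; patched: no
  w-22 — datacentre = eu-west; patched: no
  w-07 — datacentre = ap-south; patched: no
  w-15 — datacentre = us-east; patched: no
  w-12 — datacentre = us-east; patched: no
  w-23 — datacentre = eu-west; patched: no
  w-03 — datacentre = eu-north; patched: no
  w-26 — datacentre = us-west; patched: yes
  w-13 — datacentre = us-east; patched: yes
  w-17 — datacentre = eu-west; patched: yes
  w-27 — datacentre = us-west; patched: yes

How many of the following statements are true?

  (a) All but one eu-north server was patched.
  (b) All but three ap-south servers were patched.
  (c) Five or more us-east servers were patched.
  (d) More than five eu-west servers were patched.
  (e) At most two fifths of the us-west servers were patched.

(a) eu-north: |A| = 5, |A ∩ B| = 3; needs |A ∖ B| = 1 — false.
(b) ap-south: |A| = 5, |A ∩ B| = 2; needs |A ∖ B| = 3 — true.
(c) us-east: |A| = 6, |A ∩ B| = 4; needs |A ∩ B| ≥ 5 — false.
(d) eu-west: |A| = 7, |A ∩ B| = 5; needs |A ∩ B| > 5 — false.
(e) us-west: |A| = 7, |A ∩ B| = 2; needs |A ∩ B| / |A| ≤ 2/5 — true.

2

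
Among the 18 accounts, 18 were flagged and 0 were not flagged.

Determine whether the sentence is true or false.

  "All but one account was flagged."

False

'All but one account was flagged' holds iff |A ∖ B| = 1.
|A| = 18, |A ∩ B| = 18, |A ∖ B| = 0.
|A ∖ B| = 0, so the statement is false.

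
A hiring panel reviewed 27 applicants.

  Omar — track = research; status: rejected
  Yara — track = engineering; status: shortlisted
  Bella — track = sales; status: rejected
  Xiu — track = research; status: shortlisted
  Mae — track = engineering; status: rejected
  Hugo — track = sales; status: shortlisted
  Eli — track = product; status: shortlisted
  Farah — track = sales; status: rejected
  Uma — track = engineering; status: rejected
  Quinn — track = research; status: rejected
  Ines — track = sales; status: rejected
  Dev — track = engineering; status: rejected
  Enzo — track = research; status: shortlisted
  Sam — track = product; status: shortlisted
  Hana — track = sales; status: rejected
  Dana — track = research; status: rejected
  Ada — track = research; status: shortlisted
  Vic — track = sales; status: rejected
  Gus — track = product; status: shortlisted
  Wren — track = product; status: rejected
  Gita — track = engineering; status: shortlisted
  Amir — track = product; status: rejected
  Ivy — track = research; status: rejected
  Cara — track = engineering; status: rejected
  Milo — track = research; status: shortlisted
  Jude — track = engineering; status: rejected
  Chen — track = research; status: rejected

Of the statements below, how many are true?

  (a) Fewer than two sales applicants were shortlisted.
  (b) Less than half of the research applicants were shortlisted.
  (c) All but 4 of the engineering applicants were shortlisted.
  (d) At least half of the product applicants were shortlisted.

(a) sales: |A| = 6, |A ∩ B| = 1; needs |A ∩ B| < 2 — true.
(b) research: |A| = 9, |A ∩ B| = 4; needs |A ∩ B| < |A ∖ B| — true.
(c) engineering: |A| = 7, |A ∩ B| = 2; needs |A ∖ B| = 4 — false.
(d) product: |A| = 5, |A ∩ B| = 3; needs |A ∩ B| ≥ |A ∖ B| — true.

3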